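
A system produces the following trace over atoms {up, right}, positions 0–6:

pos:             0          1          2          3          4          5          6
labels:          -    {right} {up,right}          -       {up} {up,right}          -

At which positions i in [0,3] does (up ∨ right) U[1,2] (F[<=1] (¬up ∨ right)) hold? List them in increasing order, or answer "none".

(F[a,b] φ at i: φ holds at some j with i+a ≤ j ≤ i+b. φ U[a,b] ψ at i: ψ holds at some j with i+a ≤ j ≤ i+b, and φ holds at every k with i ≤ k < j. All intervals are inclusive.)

Evaluate at each i in [0,3]:
  i=0: ✗ (lhs fails at k=0 before rhs at j=1)
  i=1: ✓ (rhs at j=2; lhs holds on [1,1])
  i=2: ✓ (rhs at j=3; lhs holds on [2,2])
  i=3: ✗ (lhs fails at k=3 before rhs at j=4)

1, 2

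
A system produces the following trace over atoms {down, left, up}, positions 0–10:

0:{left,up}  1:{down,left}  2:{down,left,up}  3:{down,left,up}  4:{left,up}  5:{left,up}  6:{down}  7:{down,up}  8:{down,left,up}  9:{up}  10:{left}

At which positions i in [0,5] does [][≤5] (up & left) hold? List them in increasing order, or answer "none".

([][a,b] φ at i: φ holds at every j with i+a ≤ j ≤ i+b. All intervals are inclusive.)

Evaluate at each i in [0,5]:
  i=0: ✗ (fails at j=1)
  i=1: ✗ (fails at j=1)
  i=2: ✗ (fails at j=6)
  i=3: ✗ (fails at j=6)
  i=4: ✗ (fails at j=6)
  i=5: ✗ (fails at j=6)

none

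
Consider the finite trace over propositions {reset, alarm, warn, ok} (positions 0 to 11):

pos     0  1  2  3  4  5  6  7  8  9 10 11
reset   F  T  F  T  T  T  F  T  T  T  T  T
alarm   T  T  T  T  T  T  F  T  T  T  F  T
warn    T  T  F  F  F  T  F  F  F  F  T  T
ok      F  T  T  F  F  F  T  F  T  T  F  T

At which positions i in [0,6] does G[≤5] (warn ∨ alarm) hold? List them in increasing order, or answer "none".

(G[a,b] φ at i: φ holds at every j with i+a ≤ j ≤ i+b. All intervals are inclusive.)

Evaluate at each i in [0,6]:
  i=0: ✓ (all of [0,5])
  i=1: ✗ (fails at j=6)
  i=2: ✗ (fails at j=6)
  i=3: ✗ (fails at j=6)
  i=4: ✗ (fails at j=6)
  i=5: ✗ (fails at j=6)
  i=6: ✗ (fails at j=6)

0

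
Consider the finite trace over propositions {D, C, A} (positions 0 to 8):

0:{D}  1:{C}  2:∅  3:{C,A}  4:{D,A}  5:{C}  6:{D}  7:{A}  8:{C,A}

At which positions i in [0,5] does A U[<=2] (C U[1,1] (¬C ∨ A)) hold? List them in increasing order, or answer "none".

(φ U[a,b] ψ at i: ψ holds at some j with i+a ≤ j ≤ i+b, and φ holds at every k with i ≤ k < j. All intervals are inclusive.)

1, 3, 4, 5

Evaluate at each i in [0,5]:
  i=0: ✗ (lhs fails at k=0 before rhs at j=1)
  i=1: ✓ (rhs at j=1)
  i=2: ✗ (lhs fails at k=2 before rhs at j=3)
  i=3: ✓ (rhs at j=3)
  i=4: ✓ (rhs at j=5; lhs holds on [4,4])
  i=5: ✓ (rhs at j=5)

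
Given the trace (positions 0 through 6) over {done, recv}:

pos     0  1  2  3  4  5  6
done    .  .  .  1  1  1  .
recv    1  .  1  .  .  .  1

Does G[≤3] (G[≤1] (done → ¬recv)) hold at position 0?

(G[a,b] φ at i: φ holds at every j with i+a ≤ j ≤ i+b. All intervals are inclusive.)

Check G[≤1] (done → ¬recv) at every j in [0,3]:
  j=0: holds on [0,1]
  j=1: holds on [1,2]
  j=2: holds on [2,3]
  j=3: holds on [3,4]
All positions satisfy it → formula holds.

Holds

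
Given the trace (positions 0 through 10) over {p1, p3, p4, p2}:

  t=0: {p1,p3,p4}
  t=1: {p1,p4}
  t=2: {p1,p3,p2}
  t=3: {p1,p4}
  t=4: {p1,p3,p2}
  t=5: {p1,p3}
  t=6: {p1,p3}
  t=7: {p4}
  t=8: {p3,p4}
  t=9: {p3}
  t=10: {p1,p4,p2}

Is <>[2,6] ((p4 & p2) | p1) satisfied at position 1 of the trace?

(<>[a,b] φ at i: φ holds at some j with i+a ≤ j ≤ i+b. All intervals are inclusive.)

Check ((p4 & p2) | p1) at each j in [3,7]:
  j=3: true
  j=4: true
  j=5: true
  j=6: true
  j=7: false
Found at j=3 → formula holds.

Yes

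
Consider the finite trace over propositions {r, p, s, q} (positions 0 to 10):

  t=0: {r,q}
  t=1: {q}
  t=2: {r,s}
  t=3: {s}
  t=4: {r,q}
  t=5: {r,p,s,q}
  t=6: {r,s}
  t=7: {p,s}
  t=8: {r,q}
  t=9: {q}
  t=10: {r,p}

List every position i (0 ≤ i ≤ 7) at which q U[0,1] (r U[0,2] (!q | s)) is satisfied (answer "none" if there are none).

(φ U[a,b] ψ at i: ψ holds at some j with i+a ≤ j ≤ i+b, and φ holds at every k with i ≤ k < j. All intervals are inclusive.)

Evaluate at each i in [0,7]:
  i=0: ✗ (no rhs in [0,1])
  i=1: ✓ (rhs at j=2; lhs holds on [1,1])
  i=2: ✓ (rhs at j=2)
  i=3: ✓ (rhs at j=3)
  i=4: ✓ (rhs at j=4)
  i=5: ✓ (rhs at j=5)
  i=6: ✓ (rhs at j=6)
  i=7: ✓ (rhs at j=7)

1, 2, 3, 4, 5, 6, 7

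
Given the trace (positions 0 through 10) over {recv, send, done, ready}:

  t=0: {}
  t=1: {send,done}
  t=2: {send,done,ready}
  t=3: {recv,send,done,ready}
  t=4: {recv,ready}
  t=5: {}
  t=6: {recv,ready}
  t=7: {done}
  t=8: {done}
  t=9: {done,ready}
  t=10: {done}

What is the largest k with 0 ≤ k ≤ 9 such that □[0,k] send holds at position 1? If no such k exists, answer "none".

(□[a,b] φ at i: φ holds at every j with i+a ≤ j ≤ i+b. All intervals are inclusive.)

2

send must hold from j=1 onward; find where it first fails.
  j=1: holds
  j=2: holds
  j=3: holds
  j=4: fails
Holds on [1,3], so largest k = 2.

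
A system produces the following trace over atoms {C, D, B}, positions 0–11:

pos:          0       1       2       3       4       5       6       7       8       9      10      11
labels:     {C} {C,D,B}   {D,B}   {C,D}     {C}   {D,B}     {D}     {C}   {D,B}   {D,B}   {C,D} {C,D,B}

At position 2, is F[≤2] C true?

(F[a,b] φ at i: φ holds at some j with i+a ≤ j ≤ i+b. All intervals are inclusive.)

True

Check C at each j in [2,4]:
  j=2: false
  j=3: true
  j=4: true
Found at j=3 → formula holds.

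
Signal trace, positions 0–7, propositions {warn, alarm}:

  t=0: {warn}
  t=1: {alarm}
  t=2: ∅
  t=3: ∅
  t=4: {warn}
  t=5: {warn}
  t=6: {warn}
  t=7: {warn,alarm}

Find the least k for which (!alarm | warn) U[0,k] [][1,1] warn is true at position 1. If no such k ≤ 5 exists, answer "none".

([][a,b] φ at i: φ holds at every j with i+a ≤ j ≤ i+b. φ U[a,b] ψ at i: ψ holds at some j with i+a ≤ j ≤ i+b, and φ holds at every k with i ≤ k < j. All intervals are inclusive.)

none

Need earliest j ≥ 1 with [][1,1] warn, and (!alarm | warn) at every k in [1,j-1].
  j=1: rhs fails.
  j=2: rhs fails.
  j=3: rhs holds but lhs fails at k=1.
  j=4: rhs holds but lhs fails at k=1.
  j=5: rhs holds but lhs fails at k=1.
  j=6: rhs holds but lhs fails at k=1.
No witness within the range → none.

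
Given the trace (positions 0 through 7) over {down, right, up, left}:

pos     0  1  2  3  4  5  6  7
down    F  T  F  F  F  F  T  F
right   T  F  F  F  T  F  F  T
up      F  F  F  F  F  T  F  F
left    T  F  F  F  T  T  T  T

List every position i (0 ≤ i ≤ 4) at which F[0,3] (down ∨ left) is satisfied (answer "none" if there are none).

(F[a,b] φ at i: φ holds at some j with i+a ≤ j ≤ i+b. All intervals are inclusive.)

0, 1, 2, 3, 4

Evaluate at each i in [0,4]:
  i=0: ✓ (witness j=0)
  i=1: ✓ (witness j=1)
  i=2: ✓ (witness j=4)
  i=3: ✓ (witness j=4)
  i=4: ✓ (witness j=4)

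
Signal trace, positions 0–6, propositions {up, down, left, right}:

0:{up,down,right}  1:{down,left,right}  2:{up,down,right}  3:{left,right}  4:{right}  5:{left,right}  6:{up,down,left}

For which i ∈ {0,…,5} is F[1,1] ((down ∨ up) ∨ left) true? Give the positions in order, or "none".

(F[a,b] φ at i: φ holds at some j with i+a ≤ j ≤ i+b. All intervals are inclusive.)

0, 1, 2, 4, 5

Evaluate at each i in [0,5]:
  i=0: ✓ (witness j=1)
  i=1: ✓ (witness j=2)
  i=2: ✓ (witness j=3)
  i=3: ✗ (none in [4,4])
  i=4: ✓ (witness j=5)
  i=5: ✓ (witness j=6)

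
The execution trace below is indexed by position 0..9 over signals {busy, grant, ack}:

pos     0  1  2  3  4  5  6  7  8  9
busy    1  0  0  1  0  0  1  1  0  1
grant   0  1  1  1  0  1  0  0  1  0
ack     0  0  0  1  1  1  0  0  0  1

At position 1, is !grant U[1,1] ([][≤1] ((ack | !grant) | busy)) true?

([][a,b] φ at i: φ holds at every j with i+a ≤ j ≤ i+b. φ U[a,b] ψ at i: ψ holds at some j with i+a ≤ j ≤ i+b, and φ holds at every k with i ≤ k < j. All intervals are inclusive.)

False

Need some j in [2,2] with [][≤1] ((ack | !grant) | busy), and !grant at every k in [1,j-1].
  j=2: [][≤1] ((ack | !grant) | busy) — fails at 2.
No j in the window works → until fails.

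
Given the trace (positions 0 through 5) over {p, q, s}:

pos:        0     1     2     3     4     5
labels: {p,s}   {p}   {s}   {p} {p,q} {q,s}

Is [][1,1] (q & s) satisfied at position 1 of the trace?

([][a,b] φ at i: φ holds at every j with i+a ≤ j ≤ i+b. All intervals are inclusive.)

Does not hold

Check (q & s) at every j in [2,2]:
  j=2: false
Fails at j=2 → formula fails.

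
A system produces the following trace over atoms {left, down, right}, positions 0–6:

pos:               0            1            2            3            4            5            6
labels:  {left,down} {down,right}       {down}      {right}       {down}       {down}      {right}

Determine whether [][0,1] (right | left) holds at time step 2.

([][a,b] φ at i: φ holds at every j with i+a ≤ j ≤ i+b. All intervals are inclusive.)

No

Check (right | left) at every j in [2,3]:
  j=2: false
  j=3: true
Fails at j=2 → formula fails.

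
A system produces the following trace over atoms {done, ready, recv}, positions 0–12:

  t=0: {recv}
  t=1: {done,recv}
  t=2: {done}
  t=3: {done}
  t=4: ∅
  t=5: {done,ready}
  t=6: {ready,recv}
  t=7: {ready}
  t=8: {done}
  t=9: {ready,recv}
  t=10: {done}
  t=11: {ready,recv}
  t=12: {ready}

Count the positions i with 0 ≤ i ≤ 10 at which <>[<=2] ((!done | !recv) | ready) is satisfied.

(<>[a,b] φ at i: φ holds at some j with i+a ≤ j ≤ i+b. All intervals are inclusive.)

11

Evaluate at each i in [0,10]:
  i=0: ✓ (witness j=0)
  i=1: ✓ (witness j=2)
  i=2: ✓ (witness j=2)
  i=3: ✓ (witness j=3)
  i=4: ✓ (witness j=4)
  i=5: ✓ (witness j=5)
  i=6: ✓ (witness j=6)
  i=7: ✓ (witness j=7)
  i=8: ✓ (witness j=8)
  i=9: ✓ (witness j=9)
  i=10: ✓ (witness j=10)
Positions where it holds: {0, 1, 2, 3, 4, 5, 6, 7, 8, 9, 10} → 11.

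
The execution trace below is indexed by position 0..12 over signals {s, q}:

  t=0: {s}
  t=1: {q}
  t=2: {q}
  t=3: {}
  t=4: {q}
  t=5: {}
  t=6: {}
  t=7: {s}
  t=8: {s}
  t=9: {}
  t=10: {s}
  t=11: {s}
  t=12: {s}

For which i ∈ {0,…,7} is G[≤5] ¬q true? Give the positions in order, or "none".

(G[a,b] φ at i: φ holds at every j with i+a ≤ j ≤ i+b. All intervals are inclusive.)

5, 6, 7

Evaluate at each i in [0,7]:
  i=0: ✗ (fails at j=1)
  i=1: ✗ (fails at j=1)
  i=2: ✗ (fails at j=2)
  i=3: ✗ (fails at j=4)
  i=4: ✗ (fails at j=4)
  i=5: ✓ (all of [5,10])
  i=6: ✓ (all of [6,11])
  i=7: ✓ (all of [7,12])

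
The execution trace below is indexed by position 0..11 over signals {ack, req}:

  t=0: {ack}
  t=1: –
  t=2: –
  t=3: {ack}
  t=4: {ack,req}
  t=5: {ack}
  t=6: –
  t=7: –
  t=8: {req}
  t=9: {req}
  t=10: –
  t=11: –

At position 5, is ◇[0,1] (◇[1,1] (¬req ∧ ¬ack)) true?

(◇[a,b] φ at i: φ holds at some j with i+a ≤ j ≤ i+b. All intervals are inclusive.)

Holds

Check ◇[1,1] (¬req ∧ ¬ack) at each j in [5,6]:
  j=5: holds (witness at 6)
  j=6: holds (witness at 7)
Found at j=5 → formula holds.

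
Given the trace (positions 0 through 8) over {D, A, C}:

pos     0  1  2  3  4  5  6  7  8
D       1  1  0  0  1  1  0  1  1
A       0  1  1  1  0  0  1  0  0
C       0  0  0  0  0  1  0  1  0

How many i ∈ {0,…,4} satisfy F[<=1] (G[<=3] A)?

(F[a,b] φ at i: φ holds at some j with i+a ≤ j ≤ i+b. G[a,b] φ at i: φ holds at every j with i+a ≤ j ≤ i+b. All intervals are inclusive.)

0

Evaluate at each i in [0,4]:
  i=0: ✗ (none in [0,1])
  i=1: ✗ (none in [1,2])
  i=2: ✗ (none in [2,3])
  i=3: ✗ (none in [3,4])
  i=4: ✗ (none in [4,5])
Positions where it holds: {} → 0.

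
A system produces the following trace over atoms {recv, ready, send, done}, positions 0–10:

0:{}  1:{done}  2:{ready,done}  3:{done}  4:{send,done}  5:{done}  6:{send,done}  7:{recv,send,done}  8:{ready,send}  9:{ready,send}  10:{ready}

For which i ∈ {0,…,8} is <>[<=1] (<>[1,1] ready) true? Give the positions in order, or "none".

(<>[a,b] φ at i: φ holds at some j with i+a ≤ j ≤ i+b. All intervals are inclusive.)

Evaluate at each i in [0,8]:
  i=0: ✓ (witness j=1)
  i=1: ✓ (witness j=1)
  i=2: ✗ (none in [2,3])
  i=3: ✗ (none in [3,4])
  i=4: ✗ (none in [4,5])
  i=5: ✗ (none in [5,6])
  i=6: ✓ (witness j=7)
  i=7: ✓ (witness j=7)
  i=8: ✓ (witness j=8)

0, 1, 6, 7, 8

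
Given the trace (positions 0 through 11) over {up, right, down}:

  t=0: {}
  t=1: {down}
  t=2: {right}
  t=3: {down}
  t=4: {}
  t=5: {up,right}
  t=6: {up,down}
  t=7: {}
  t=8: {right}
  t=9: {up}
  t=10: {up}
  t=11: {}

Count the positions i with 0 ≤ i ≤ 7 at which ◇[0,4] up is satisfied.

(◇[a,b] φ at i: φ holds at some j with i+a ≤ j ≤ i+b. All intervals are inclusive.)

7

Evaluate at each i in [0,7]:
  i=0: ✗ (none in [0,4])
  i=1: ✓ (witness j=5)
  i=2: ✓ (witness j=5)
  i=3: ✓ (witness j=5)
  i=4: ✓ (witness j=5)
  i=5: ✓ (witness j=5)
  i=6: ✓ (witness j=6)
  i=7: ✓ (witness j=9)
Positions where it holds: {1, 2, 3, 4, 5, 6, 7} → 7.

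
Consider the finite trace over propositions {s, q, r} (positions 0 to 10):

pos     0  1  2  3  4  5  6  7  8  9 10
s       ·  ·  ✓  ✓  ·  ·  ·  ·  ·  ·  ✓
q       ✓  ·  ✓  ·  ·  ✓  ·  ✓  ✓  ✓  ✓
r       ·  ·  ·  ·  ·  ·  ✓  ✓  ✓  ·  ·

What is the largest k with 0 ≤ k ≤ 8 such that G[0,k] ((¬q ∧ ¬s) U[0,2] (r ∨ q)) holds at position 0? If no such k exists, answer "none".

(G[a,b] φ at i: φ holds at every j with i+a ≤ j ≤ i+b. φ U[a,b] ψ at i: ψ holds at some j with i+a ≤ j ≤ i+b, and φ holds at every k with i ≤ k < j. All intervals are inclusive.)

((¬q ∧ ¬s) U[0,2] (r ∨ q)) must hold from j=0 onward; find where it first fails.
  j=0: holds
  j=1: holds
  j=2: holds
  j=3: fails
Holds on [0,2], so largest k = 2.

2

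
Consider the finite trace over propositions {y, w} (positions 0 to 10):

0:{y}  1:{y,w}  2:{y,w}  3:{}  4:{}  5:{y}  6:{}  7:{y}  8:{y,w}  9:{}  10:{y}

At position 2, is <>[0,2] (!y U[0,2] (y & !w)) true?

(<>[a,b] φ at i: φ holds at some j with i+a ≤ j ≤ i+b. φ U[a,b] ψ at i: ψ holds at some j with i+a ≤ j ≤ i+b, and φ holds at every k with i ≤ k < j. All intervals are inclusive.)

True

Check (!y U[0,2] (y & !w)) at each j in [2,4]:
  j=2: fails
  j=3: holds
  j=4: holds
Found at j=3 → formula holds.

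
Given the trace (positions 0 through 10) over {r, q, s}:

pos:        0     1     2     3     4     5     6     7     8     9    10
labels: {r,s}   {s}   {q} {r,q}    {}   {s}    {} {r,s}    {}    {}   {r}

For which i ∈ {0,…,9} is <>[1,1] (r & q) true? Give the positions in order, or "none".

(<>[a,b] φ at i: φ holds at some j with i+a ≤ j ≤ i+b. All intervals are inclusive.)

2

Evaluate at each i in [0,9]:
  i=0: ✗ (none in [1,1])
  i=1: ✗ (none in [2,2])
  i=2: ✓ (witness j=3)
  i=3: ✗ (none in [4,4])
  i=4: ✗ (none in [5,5])
  i=5: ✗ (none in [6,6])
  i=6: ✗ (none in [7,7])
  i=7: ✗ (none in [8,8])
  i=8: ✗ (none in [9,9])
  i=9: ✗ (none in [10,10])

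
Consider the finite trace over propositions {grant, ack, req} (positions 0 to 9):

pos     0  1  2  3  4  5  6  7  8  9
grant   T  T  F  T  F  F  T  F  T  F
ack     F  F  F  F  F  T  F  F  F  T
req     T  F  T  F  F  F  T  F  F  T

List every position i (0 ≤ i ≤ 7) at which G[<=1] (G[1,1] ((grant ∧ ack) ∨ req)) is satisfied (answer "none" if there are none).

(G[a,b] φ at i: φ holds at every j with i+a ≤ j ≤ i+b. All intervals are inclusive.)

Evaluate at each i in [0,7]:
  i=0: ✗ (fails at j=0)
  i=1: ✗ (fails at j=2)
  i=2: ✗ (fails at j=2)
  i=3: ✗ (fails at j=3)
  i=4: ✗ (fails at j=4)
  i=5: ✗ (fails at j=6)
  i=6: ✗ (fails at j=6)
  i=7: ✗ (fails at j=7)

none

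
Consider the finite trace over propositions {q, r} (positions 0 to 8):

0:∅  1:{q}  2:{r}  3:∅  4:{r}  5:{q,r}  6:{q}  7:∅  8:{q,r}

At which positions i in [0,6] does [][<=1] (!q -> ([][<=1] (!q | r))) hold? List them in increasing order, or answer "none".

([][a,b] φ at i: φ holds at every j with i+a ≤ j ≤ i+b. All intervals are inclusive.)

Evaluate at each i in [0,6]:
  i=0: ✗ (fails at j=0)
  i=1: ✓ (all of [1,2])
  i=2: ✓ (all of [2,3])
  i=3: ✓ (all of [3,4])
  i=4: ✓ (all of [4,5])
  i=5: ✓ (all of [5,6])
  i=6: ✓ (all of [6,7])

1, 2, 3, 4, 5, 6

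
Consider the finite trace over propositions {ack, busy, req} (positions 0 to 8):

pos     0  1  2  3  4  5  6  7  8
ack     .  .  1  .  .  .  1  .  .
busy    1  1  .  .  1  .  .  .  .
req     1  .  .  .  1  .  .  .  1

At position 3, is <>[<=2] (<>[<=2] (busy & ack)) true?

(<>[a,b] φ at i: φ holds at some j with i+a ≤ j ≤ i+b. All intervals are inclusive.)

Check <>[<=2] (busy & ack) at each j in [3,5]:
  j=3: fails (none in [3,5])
  j=4: fails (none in [4,6])
  j=5: fails (none in [5,7])
No position in the window satisfies it → formula fails.

False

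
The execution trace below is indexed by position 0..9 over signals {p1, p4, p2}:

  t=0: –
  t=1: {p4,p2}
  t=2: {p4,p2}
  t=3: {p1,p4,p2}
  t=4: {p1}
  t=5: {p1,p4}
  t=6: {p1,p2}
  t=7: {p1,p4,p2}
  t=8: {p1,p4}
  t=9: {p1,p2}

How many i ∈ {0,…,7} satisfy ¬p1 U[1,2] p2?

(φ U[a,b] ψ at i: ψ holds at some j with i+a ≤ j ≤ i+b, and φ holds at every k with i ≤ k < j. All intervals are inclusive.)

3

Evaluate at each i in [0,7]:
  i=0: ✓ (rhs at j=1; lhs holds on [0,0])
  i=1: ✓ (rhs at j=2; lhs holds on [1,1])
  i=2: ✓ (rhs at j=3; lhs holds on [2,2])
  i=3: ✗ (no rhs in [4,5])
  i=4: ✗ (lhs fails at k=4 before rhs at j=6)
  i=5: ✗ (lhs fails at k=5 before rhs at j=6)
  i=6: ✗ (lhs fails at k=6 before rhs at j=7)
  i=7: ✗ (lhs fails at k=7 before rhs at j=9)
Positions where it holds: {0, 1, 2} → 3.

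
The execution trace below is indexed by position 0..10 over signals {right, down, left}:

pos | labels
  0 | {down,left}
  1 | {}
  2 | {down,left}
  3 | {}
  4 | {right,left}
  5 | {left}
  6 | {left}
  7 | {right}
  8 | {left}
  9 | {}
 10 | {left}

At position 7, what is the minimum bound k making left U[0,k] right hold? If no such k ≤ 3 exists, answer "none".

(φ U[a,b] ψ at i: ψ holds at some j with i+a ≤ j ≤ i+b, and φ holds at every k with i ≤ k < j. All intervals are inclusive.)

Need earliest j ≥ 7 with right, and left at every k in [7,j-1].
  j=7: rhs holds (empty prefix). k = 0.

0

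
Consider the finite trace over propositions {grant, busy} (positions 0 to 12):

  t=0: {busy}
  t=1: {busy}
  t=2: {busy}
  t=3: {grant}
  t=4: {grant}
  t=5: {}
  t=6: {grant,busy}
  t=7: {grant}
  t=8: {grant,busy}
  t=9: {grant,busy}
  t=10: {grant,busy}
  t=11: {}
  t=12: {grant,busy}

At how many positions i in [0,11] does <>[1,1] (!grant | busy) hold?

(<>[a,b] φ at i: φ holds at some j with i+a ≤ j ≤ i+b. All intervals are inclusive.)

Evaluate at each i in [0,11]:
  i=0: ✓ (witness j=1)
  i=1: ✓ (witness j=2)
  i=2: ✗ (none in [3,3])
  i=3: ✗ (none in [4,4])
  i=4: ✓ (witness j=5)
  i=5: ✓ (witness j=6)
  i=6: ✗ (none in [7,7])
  i=7: ✓ (witness j=8)
  i=8: ✓ (witness j=9)
  i=9: ✓ (witness j=10)
  i=10: ✓ (witness j=11)
  i=11: ✓ (witness j=12)
Positions where it holds: {0, 1, 4, 5, 7, 8, 9, 10, 11} → 9.

9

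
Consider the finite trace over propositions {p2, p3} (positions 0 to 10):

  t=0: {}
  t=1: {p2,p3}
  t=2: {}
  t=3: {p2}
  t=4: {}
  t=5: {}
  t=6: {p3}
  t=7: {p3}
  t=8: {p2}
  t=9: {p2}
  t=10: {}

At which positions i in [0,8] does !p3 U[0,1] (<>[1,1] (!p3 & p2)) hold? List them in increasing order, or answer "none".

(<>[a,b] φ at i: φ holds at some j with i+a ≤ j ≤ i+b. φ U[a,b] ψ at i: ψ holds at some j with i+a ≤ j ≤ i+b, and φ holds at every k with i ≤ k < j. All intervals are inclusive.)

2, 7, 8

Evaluate at each i in [0,8]:
  i=0: ✗ (no rhs in [0,1])
  i=1: ✗ (lhs fails at k=1 before rhs at j=2)
  i=2: ✓ (rhs at j=2)
  i=3: ✗ (no rhs in [3,4])
  i=4: ✗ (no rhs in [4,5])
  i=5: ✗ (no rhs in [5,6])
  i=6: ✗ (lhs fails at k=6 before rhs at j=7)
  i=7: ✓ (rhs at j=7)
  i=8: ✓ (rhs at j=8)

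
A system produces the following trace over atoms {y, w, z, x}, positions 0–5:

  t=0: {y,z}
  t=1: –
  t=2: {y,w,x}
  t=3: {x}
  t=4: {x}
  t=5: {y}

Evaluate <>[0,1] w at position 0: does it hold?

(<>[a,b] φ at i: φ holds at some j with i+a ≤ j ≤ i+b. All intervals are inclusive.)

Check w at each j in [0,1]:
  j=0: false
  j=1: false
No position in the window satisfies it → formula fails.

False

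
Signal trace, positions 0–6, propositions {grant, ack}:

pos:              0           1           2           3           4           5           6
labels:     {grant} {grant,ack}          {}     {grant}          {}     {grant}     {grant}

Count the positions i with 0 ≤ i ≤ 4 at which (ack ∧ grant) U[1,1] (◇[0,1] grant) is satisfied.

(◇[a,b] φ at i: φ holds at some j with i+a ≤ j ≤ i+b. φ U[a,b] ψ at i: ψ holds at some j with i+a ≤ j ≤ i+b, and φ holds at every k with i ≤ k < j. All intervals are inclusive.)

Evaluate at each i in [0,4]:
  i=0: ✗ (lhs fails at k=0 before rhs at j=1)
  i=1: ✓ (rhs at j=2; lhs holds on [1,1])
  i=2: ✗ (lhs fails at k=2 before rhs at j=3)
  i=3: ✗ (lhs fails at k=3 before rhs at j=4)
  i=4: ✗ (lhs fails at k=4 before rhs at j=5)
Positions where it holds: {1} → 1.

1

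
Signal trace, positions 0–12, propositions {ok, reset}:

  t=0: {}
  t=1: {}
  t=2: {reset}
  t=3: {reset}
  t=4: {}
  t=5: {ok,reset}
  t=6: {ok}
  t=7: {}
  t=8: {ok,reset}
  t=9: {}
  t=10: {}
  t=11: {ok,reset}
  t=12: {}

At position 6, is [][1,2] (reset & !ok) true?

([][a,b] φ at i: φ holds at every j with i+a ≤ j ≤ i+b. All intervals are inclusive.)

False

Check (reset & !ok) at every j in [7,8]:
  j=7: false
  j=8: false
Fails at j=7 → formula fails.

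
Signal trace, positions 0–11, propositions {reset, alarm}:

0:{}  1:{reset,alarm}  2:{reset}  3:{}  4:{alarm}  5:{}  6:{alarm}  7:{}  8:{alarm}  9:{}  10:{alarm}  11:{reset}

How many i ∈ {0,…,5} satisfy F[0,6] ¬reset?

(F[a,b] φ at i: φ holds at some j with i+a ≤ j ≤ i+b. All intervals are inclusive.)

6

Evaluate at each i in [0,5]:
  i=0: ✓ (witness j=0)
  i=1: ✓ (witness j=3)
  i=2: ✓ (witness j=3)
  i=3: ✓ (witness j=3)
  i=4: ✓ (witness j=4)
  i=5: ✓ (witness j=5)
Positions where it holds: {0, 1, 2, 3, 4, 5} → 6.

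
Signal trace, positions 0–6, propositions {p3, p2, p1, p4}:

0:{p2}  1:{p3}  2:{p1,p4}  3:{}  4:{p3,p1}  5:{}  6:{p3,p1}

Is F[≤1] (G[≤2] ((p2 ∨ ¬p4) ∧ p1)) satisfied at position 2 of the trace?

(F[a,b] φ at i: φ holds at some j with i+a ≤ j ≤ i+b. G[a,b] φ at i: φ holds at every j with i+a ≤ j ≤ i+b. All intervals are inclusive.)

Check G[≤2] ((p2 ∨ ¬p4) ∧ p1) at each j in [2,3]:
  j=2: fails at 2
  j=3: fails at 3
No position in the window satisfies it → formula fails.

No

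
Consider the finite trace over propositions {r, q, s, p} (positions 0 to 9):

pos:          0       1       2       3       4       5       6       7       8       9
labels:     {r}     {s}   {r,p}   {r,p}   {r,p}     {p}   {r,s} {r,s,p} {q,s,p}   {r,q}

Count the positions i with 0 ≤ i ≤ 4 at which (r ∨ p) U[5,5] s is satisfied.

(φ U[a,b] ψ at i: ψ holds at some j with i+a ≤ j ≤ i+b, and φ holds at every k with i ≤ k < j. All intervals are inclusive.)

Evaluate at each i in [0,4]:
  i=0: ✗ (no rhs in [5,5])
  i=1: ✗ (lhs fails at k=1 before rhs at j=6)
  i=2: ✓ (rhs at j=7; lhs holds on [2,6])
  i=3: ✓ (rhs at j=8; lhs holds on [3,7])
  i=4: ✗ (no rhs in [9,9])
Positions where it holds: {2, 3} → 2.

2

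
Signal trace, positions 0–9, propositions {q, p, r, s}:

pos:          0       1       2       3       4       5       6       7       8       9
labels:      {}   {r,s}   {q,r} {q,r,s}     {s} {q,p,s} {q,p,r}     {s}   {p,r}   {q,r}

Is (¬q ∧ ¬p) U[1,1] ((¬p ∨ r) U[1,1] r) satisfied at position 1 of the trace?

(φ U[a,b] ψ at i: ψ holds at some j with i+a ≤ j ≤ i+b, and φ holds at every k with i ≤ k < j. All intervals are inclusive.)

Holds

Need some j in [2,2] with ((¬p ∨ r) U[1,1] r), and (¬q ∧ ¬p) at every k in [1,j-1].
  j=2: ((¬p ∨ r) U[1,1] r) holds; (¬q ∧ ¬p) holds at every k in [1,1] → satisfied.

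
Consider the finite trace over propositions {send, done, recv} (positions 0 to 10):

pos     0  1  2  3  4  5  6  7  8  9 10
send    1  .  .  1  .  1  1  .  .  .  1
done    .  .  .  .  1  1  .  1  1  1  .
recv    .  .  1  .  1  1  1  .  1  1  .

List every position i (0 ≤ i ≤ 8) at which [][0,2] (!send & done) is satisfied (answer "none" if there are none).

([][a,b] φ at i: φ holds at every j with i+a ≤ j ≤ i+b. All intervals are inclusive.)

7

Evaluate at each i in [0,8]:
  i=0: ✗ (fails at j=0)
  i=1: ✗ (fails at j=1)
  i=2: ✗ (fails at j=2)
  i=3: ✗ (fails at j=3)
  i=4: ✗ (fails at j=5)
  i=5: ✗ (fails at j=5)
  i=6: ✗ (fails at j=6)
  i=7: ✓ (all of [7,9])
  i=8: ✗ (fails at j=10)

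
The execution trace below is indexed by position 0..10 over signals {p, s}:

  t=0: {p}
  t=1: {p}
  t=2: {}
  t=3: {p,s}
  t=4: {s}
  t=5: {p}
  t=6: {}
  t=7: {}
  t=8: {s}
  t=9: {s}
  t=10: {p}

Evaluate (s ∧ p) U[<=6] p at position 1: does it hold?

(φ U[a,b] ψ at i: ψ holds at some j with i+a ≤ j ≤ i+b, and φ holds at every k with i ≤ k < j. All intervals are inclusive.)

True

Need some j in [1,7] with p, and (s ∧ p) at every k in [1,j-1].
  j=1: p holds; no prefix to check → satisfied.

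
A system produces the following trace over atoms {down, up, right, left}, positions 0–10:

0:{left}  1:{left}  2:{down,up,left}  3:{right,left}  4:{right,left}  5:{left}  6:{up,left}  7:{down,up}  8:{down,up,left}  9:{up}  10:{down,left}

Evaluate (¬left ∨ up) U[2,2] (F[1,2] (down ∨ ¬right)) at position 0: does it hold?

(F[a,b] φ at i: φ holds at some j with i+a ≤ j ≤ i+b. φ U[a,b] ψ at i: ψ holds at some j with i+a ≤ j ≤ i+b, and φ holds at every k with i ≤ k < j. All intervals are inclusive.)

Does not hold

Need some j in [2,2] with F[1,2] (down ∨ ¬right), and (¬left ∨ up) at every k in [0,j-1].
  j=2: F[1,2] (down ∨ ¬right) — fails (none in [3,4]).
No j in the window works → until fails.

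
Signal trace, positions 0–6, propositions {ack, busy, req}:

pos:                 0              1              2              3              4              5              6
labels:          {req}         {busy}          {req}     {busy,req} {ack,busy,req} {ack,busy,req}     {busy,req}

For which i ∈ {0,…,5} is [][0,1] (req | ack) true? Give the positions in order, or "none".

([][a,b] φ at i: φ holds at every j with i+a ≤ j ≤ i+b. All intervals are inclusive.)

2, 3, 4, 5

Evaluate at each i in [0,5]:
  i=0: ✗ (fails at j=1)
  i=1: ✗ (fails at j=1)
  i=2: ✓ (all of [2,3])
  i=3: ✓ (all of [3,4])
  i=4: ✓ (all of [4,5])
  i=5: ✓ (all of [5,6])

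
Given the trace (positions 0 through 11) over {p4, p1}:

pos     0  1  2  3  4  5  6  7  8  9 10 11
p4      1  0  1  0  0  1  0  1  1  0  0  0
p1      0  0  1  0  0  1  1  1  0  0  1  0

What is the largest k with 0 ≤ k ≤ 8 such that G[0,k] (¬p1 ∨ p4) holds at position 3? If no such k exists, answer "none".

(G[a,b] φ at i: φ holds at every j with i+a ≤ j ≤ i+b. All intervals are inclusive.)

(¬p1 ∨ p4) must hold from j=3 onward; find where it first fails.
  j=3: holds
  j=4: holds
  j=5: holds
  j=6: fails
Holds on [3,5], so largest k = 2.

2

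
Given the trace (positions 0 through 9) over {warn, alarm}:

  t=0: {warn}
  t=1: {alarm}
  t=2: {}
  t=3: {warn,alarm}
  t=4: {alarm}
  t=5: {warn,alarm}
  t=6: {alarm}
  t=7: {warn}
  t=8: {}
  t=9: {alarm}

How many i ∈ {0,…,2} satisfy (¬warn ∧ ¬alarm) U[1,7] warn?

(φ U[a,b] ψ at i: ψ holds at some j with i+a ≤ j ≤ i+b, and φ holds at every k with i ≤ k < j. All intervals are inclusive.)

Evaluate at each i in [0,2]:
  i=0: ✗ (lhs fails at k=0 before rhs at j=3)
  i=1: ✗ (lhs fails at k=1 before rhs at j=3)
  i=2: ✓ (rhs at j=3; lhs holds on [2,2])
Positions where it holds: {2} → 1.

1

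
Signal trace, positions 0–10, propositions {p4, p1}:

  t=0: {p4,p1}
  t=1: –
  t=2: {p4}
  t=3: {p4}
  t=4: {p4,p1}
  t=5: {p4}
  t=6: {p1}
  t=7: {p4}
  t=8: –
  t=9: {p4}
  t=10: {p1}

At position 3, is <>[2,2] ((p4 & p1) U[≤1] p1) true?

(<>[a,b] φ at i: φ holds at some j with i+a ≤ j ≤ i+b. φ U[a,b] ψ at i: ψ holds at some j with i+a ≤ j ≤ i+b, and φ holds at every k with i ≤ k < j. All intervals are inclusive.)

Check ((p4 & p1) U[≤1] p1) at each j in [5,5]:
  j=5: fails
No position in the window satisfies it → formula fails.

Does not hold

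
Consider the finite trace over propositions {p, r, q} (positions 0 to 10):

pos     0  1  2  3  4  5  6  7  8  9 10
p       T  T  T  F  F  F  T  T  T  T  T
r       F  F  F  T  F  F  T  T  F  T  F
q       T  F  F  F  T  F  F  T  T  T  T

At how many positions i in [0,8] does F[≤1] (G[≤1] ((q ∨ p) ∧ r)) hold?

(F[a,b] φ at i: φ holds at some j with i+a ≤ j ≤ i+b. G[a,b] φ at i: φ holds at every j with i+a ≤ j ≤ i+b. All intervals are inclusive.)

Evaluate at each i in [0,8]:
  i=0: ✗ (none in [0,1])
  i=1: ✗ (none in [1,2])
  i=2: ✗ (none in [2,3])
  i=3: ✗ (none in [3,4])
  i=4: ✗ (none in [4,5])
  i=5: ✓ (witness j=6)
  i=6: ✓ (witness j=6)
  i=7: ✗ (none in [7,8])
  i=8: ✗ (none in [8,9])
Positions where it holds: {5, 6} → 2.

2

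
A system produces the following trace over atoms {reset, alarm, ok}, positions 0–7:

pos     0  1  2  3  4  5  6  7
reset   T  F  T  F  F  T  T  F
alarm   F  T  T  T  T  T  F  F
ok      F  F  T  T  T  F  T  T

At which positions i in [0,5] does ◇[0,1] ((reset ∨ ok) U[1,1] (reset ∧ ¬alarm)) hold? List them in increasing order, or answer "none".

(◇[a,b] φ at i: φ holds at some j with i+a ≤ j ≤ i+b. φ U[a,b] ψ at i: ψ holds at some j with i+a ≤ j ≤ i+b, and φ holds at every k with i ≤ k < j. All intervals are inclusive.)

Evaluate at each i in [0,5]:
  i=0: ✗ (none in [0,1])
  i=1: ✗ (none in [1,2])
  i=2: ✗ (none in [2,3])
  i=3: ✗ (none in [3,4])
  i=4: ✓ (witness j=5)
  i=5: ✓ (witness j=5)

4, 5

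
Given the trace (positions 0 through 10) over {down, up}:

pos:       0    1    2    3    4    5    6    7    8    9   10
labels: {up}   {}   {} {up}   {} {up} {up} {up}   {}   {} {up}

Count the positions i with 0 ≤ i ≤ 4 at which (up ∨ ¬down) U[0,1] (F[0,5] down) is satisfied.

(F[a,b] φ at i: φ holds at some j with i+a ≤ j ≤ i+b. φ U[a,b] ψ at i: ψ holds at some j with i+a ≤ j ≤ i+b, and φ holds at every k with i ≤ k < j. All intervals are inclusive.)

Evaluate at each i in [0,4]:
  i=0: ✗ (no rhs in [0,1])
  i=1: ✗ (no rhs in [1,2])
  i=2: ✗ (no rhs in [2,3])
  i=3: ✗ (no rhs in [3,4])
  i=4: ✗ (no rhs in [4,5])
Positions where it holds: {} → 0.

0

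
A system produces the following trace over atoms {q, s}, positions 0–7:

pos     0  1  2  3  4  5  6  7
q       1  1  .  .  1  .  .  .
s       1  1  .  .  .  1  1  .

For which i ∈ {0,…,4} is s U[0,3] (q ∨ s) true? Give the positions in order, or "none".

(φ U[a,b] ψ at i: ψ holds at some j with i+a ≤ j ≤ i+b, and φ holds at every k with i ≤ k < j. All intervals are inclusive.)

Evaluate at each i in [0,4]:
  i=0: ✓ (rhs at j=0)
  i=1: ✓ (rhs at j=1)
  i=2: ✗ (lhs fails at k=2 before rhs at j=4)
  i=3: ✗ (lhs fails at k=3 before rhs at j=4)
  i=4: ✓ (rhs at j=4)

0, 1, 4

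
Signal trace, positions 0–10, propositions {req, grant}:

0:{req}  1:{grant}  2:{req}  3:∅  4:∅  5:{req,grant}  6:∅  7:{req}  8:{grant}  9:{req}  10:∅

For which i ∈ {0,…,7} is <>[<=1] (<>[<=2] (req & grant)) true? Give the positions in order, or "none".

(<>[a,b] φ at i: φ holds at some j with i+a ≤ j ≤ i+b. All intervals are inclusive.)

2, 3, 4, 5

Evaluate at each i in [0,7]:
  i=0: ✗ (none in [0,1])
  i=1: ✗ (none in [1,2])
  i=2: ✓ (witness j=3)
  i=3: ✓ (witness j=3)
  i=4: ✓ (witness j=4)
  i=5: ✓ (witness j=5)
  i=6: ✗ (none in [6,7])
  i=7: ✗ (none in [7,8])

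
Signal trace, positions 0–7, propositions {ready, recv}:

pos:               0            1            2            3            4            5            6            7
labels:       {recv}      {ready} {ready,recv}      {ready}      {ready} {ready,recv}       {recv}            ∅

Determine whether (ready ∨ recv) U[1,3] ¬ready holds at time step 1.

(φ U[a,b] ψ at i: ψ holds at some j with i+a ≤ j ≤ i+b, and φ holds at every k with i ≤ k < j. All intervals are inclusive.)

Need some j in [2,4] with ¬ready, and (ready ∨ recv) at every k in [1,j-1].
  j=2: ¬ready false.
  j=3: ¬ready false.
  j=4: ¬ready false.
No j in the window works → until fails.

No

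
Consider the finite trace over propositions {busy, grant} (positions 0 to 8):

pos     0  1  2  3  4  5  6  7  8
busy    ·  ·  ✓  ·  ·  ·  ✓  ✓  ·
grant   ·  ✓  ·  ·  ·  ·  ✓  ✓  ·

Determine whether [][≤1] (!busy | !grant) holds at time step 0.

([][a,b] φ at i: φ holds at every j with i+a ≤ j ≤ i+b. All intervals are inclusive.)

Holds

Check (!busy | !grant) at every j in [0,1]:
  j=0: true
  j=1: true
All positions satisfy it → formula holds.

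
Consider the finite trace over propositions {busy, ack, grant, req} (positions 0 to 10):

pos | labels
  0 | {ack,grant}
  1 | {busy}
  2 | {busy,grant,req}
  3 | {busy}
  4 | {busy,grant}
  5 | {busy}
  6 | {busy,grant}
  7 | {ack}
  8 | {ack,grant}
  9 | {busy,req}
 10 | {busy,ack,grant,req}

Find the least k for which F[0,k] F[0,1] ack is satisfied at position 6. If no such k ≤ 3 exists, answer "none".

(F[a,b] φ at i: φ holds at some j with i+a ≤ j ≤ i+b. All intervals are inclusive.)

Scan j = 6,7,… for F[0,1] ack:
  j=6: holds
First hit at j=6, so smallest k = 6-6 = 0.

0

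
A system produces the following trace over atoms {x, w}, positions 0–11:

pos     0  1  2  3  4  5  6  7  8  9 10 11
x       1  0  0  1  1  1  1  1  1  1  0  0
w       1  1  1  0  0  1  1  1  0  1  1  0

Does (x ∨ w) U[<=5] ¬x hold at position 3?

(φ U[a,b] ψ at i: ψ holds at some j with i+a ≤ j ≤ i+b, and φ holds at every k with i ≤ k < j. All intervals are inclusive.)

Need some j in [3,8] with ¬x, and (x ∨ w) at every k in [3,j-1].
  j=3: ¬x false.
  j=4: ¬x false.
  j=5: ¬x false.
  j=6: ¬x false.
  j=7: ¬x false.
  j=8: ¬x false.
No j in the window works → until fails.

False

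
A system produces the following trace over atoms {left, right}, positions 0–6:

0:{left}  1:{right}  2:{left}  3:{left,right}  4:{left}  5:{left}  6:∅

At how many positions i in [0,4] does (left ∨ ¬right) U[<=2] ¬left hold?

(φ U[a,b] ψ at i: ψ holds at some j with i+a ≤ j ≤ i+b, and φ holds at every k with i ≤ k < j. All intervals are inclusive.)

3

Evaluate at each i in [0,4]:
  i=0: ✓ (rhs at j=1; lhs holds on [0,0])
  i=1: ✓ (rhs at j=1)
  i=2: ✗ (no rhs in [2,4])
  i=3: ✗ (no rhs in [3,5])
  i=4: ✓ (rhs at j=6; lhs holds on [4,5])
Positions where it holds: {0, 1, 4} → 3.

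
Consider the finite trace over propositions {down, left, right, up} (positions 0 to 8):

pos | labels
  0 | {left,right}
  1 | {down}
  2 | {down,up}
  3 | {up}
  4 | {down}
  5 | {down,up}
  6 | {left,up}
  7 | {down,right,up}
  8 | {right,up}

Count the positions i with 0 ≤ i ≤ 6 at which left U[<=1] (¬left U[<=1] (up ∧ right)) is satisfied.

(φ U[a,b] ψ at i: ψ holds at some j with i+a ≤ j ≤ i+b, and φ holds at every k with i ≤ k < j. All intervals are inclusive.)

Evaluate at each i in [0,6]:
  i=0: ✗ (no rhs in [0,1])
  i=1: ✗ (no rhs in [1,2])
  i=2: ✗ (no rhs in [2,3])
  i=3: ✗ (no rhs in [3,4])
  i=4: ✗ (no rhs in [4,5])
  i=5: ✗ (no rhs in [5,6])
  i=6: ✓ (rhs at j=7; lhs holds on [6,6])
Positions where it holds: {6} → 1.

1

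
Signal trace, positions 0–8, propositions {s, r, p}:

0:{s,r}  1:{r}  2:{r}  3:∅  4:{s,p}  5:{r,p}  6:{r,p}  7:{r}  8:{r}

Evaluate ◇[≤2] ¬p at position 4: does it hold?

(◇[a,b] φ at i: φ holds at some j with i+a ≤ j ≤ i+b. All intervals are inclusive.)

Check ¬p at each j in [4,6]:
  j=4: false
  j=5: false
  j=6: false
No position in the window satisfies it → formula fails.

Does not hold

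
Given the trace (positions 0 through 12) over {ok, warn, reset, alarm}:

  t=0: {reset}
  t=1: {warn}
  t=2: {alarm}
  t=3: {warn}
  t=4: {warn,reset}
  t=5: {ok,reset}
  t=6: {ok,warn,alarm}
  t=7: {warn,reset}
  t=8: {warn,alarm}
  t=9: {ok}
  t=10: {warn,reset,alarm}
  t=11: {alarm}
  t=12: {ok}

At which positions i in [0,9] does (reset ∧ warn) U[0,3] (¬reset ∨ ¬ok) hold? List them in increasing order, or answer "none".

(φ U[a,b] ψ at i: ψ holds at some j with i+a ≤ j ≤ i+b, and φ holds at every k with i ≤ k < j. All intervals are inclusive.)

0, 1, 2, 3, 4, 6, 7, 8, 9

Evaluate at each i in [0,9]:
  i=0: ✓ (rhs at j=0)
  i=1: ✓ (rhs at j=1)
  i=2: ✓ (rhs at j=2)
  i=3: ✓ (rhs at j=3)
  i=4: ✓ (rhs at j=4)
  i=5: ✗ (lhs fails at k=5 before rhs at j=6)
  i=6: ✓ (rhs at j=6)
  i=7: ✓ (rhs at j=7)
  i=8: ✓ (rhs at j=8)
  i=9: ✓ (rhs at j=9)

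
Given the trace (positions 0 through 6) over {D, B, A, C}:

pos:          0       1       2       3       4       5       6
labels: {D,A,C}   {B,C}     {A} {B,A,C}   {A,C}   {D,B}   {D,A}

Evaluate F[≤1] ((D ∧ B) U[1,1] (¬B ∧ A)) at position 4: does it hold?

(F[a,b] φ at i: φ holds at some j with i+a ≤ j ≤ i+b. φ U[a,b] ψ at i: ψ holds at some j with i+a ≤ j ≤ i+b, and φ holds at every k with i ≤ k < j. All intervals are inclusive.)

Yes

Check ((D ∧ B) U[1,1] (¬B ∧ A)) at each j in [4,5]:
  j=4: fails
  j=5: holds
Found at j=5 → formula holds.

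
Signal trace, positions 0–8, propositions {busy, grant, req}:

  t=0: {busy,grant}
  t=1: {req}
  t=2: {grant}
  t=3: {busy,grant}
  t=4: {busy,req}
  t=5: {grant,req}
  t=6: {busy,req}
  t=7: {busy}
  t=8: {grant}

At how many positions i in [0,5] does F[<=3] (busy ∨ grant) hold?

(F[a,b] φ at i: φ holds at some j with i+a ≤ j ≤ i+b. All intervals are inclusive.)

6

Evaluate at each i in [0,5]:
  i=0: ✓ (witness j=0)
  i=1: ✓ (witness j=2)
  i=2: ✓ (witness j=2)
  i=3: ✓ (witness j=3)
  i=4: ✓ (witness j=4)
  i=5: ✓ (witness j=5)
Positions where it holds: {0, 1, 2, 3, 4, 5} → 6.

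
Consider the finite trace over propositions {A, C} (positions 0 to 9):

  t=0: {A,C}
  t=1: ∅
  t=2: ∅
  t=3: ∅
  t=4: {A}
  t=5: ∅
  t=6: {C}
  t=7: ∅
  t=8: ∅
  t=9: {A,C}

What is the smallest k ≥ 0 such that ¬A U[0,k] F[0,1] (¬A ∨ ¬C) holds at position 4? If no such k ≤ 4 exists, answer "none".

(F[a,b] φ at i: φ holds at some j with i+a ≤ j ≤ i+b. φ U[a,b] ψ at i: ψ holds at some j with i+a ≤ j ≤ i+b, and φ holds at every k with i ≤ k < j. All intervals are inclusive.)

Need earliest j ≥ 4 with F[0,1] (¬A ∨ ¬C), and ¬A at every k in [4,j-1].
  j=4: rhs holds (empty prefix). k = 0.

0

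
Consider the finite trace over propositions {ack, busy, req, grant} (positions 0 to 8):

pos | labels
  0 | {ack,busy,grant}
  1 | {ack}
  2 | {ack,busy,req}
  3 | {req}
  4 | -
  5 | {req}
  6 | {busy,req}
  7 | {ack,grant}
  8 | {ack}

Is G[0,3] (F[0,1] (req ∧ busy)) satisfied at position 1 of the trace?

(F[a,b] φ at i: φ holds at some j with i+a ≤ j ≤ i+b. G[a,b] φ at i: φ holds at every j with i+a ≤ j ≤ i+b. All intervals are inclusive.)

Does not hold

Check F[0,1] (req ∧ busy) at every j in [1,4]:
  j=1: holds (witness at 2)
  j=2: holds (witness at 2)
  j=3: fails (none in [3,4])
  j=4: fails (none in [4,5])
Fails at j=3 → formula fails.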